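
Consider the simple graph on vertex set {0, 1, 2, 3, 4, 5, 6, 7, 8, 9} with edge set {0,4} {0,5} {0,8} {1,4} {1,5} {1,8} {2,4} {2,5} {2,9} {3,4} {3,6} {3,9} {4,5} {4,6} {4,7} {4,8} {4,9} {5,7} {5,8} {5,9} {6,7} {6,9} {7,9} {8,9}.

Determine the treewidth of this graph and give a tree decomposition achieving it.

Treewidth 3.
One optimal decomposition is:
Bags: B1 = {4, 5, 8, 9}  B2 = {4, 5, 7, 9}  B3 = {4, 6, 7, 9}  B4 = {1, 4, 5, 8}  B5 = {3, 4, 6, 9}  B6 = {0, 4, 5, 8}  B7 = {2, 4, 5, 9}
Tree: B1–B2, B2–B3, B1–B4, B3–B5, B4–B6, B1–B7

Each bag holds 4 vertices, so the decomposition has width 3, which upper-bounds the treewidth. For the lower bound, the 4 vertices {3, 4, 6, 9} are pairwise adjacent, and any tree decomposition puts a clique entirely inside one bag — forcing width ≥ 3. Therefore the treewidth is 3.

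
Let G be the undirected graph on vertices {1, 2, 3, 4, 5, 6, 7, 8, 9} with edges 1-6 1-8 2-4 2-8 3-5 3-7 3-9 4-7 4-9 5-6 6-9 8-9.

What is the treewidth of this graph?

A width-3 tree decomposition is:
Bags: B1 = {1, 3, 5, 6}  B2 = {1, 3, 6, 9}  B3 = {1, 3, 8, 9}  B4 = {3, 7, 8, 9}  B5 = {4, 7, 8, 9}  B6 = {2, 4, 7, 8}
Tree: B1–B2, B2–B3, B3–B4, B4–B5, B5–B6
The largest bag has 4 vertices, giving width 3; this decomposition certifies tw(G) ≤ 3. For the lower bound: the 4 vertex sets {1,5,6}, {3}, {9}, {2,4,7,8} are disjoint, each induces a connected subgraph, and every pair is joined by at least one edge of G. Contracting each set to a single vertex therefore yields K_{4} as a minor, and since treewidth is minor-monotone, tw(G) ≥ tw(K_{4}) = 3. The upper and lower bounds meet at 3, so that is the treewidth.

3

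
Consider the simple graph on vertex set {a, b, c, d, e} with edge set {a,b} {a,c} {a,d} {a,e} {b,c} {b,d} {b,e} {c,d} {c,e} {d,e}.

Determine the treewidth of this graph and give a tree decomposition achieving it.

With just one bag of size 5, the width is 5 − 1 = 4, so tw(G) ≤ 4. For the lower bound, the 5 vertices {a, b, c, d, e} are pairwise adjacent, and any tree decomposition puts a clique entirely inside one bag — forcing width ≥ 4. Therefore the treewidth is 4.

Treewidth 4.
One such decomposition:
Bags: B1 = {a, b, c, d, e}
Tree: (single bag)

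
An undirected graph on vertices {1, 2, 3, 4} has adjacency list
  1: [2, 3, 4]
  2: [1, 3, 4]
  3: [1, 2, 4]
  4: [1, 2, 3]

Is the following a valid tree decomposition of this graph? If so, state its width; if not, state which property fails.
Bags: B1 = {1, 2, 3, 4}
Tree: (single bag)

Yes; width 3.

Every vertex of G appears in some bag (union = {1, 2, 3, 4}); every edge is covered by a bag; and for each vertex v the set of bags containing v is connected in the bag tree. The decomposition is therefore valid. The largest bag has 4 vertices, so the width is 3.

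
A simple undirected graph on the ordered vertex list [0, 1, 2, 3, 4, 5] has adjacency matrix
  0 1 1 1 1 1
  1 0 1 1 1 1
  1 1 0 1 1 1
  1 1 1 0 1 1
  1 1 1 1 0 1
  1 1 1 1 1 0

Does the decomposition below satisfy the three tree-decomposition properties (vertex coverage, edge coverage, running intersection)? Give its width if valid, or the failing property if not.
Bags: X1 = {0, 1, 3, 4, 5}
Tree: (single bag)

No — vertex 2 appears in no bag.

A tree decomposition must satisfy three properties: every vertex lies in some bag; for every edge, both endpoints lie together in some bag; and for every vertex, the bags containing it form a connected subtree. Here vertex 2 appears in no bag, so the decomposition is invalid.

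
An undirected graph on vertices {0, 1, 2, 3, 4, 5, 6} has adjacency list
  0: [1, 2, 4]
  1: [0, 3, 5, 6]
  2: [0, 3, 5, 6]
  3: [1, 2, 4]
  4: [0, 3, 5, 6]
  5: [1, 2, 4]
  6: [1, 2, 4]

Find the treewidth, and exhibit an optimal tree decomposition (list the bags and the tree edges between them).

Each bag holds 4 vertices, so the decomposition has width 3, which upper-bounds the treewidth. For the lower bound: the 4 vertex sets {2,3}, {1,5}, {4}, {0} are disjoint, each induces a connected subgraph, and every pair is joined by at least one edge of G. Contracting each set to a single vertex therefore yields K_{4} as a minor, and since treewidth is minor-monotone, tw(G) ≥ tw(K_{4}) = 3. The upper and lower bounds meet at 3, so that is the treewidth.

Treewidth 3.
One such decomposition:
Bags: B1 = {1, 2, 3, 4}  B2 = {1, 2, 4, 5}  B3 = {0, 1, 2, 4}  B4 = {1, 2, 4, 6}
Tree: B1–B2, B2–B3, B3–B4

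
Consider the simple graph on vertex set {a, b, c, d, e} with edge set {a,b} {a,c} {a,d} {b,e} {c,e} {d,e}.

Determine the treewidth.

2

A width-2 tree decomposition is:
Bags: B1 = {a, b, e}  B2 = {a, c, e}  B3 = {a, d, e}
Tree: B1–B2, B2–B3
The largest bag has 3 vertices, giving width 2; this decomposition certifies tw(G) ≤ 2. Since b–e–c–a–b is a cycle in G, G is not acyclic. Forests are exactly the graphs of treewidth ≤ 1, so tw(G) ≥ 2. Hence tw(G) = 2 exactly.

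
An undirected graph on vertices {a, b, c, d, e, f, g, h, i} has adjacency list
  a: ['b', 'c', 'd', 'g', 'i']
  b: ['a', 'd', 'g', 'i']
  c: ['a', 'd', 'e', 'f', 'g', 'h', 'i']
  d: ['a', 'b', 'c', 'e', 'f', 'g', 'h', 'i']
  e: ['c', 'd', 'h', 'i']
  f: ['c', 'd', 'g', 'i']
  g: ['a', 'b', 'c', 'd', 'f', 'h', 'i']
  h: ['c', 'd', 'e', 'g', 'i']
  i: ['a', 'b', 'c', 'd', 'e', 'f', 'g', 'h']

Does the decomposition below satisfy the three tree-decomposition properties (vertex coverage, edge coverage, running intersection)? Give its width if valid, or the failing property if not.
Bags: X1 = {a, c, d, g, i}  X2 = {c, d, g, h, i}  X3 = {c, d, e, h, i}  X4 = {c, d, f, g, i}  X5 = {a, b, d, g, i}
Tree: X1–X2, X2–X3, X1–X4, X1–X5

Yes; width 4.

Vertex coverage: the bags together contain {a, b, c, d, e, f, g, h, i}, the full vertex set. Edge coverage: each edge of G has both endpoints in at least one bag. Running intersection: for every vertex, the bags containing it form a connected subtree. All three properties hold, so this is a valid tree decomposition of width max|bag| − 1 = 4, and hence tw(G) ≤ 4.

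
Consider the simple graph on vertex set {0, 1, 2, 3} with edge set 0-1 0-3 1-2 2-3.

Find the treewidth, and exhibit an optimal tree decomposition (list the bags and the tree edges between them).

Treewidth 2.
One such decomposition:
Bags: B1 = {0, 1, 2}  B2 = {0, 2, 3}
Tree: B1–B2

The largest bag has 3 vertices, giving width 2; this decomposition certifies tw(G) ≤ 2. Since 2–1–0–3–2 is a cycle in G, G is not acyclic. Forests are exactly the graphs of treewidth ≤ 1, so tw(G) ≥ 2. Combining the bounds, tw(G) = 2.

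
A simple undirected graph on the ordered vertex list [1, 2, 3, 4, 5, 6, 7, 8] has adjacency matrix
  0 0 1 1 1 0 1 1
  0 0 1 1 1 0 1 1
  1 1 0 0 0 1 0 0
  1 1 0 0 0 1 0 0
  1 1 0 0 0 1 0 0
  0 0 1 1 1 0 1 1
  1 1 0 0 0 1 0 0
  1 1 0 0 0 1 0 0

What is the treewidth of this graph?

A width-3 tree decomposition is:
Bags: B1 = {1, 2, 3, 6}  B2 = {1, 2, 6, 8}  B3 = {1, 2, 4, 6}  B4 = {1, 2, 6, 7}  B5 = {1, 2, 5, 6}
Tree: B1–B2, B2–B3, B3–B4, B4–B5
Each bag holds 4 vertices, so the decomposition has width 3, which upper-bounds the treewidth. For the lower bound: the 4 vertex sets {2,3}, {6,8}, {1}, {4} are disjoint, each induces a connected subgraph, and every pair is joined by at least one edge of G. Contracting each set to a single vertex therefore yields K_{4} as a minor, and since treewidth is minor-monotone, tw(G) ≥ tw(K_{4}) = 3. Hence tw(G) = 3 exactly.

3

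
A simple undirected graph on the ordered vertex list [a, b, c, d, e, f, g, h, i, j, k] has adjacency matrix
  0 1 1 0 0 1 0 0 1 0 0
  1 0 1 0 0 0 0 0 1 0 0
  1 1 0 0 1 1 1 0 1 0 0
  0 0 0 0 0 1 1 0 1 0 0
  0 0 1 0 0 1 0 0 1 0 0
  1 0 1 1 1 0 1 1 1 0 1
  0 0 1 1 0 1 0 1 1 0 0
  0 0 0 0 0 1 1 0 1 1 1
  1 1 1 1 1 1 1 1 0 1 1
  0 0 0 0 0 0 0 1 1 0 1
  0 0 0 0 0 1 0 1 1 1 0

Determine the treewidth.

3

A width-3 tree decomposition is:
Bags: B1 = {f, h, i, k}  B2 = {h, i, j, k}  B3 = {f, g, h, i}  B4 = {d, f, g, i}  B5 = {c, f, g, i}  B6 = {a, c, f, i}  B7 = {c, e, f, i}  B8 = {a, b, c, i}
Tree: B1–B2, B1–B3, B3–B4, B4–B5, B5–B6, B6–B7, B6–B8
Every bag has size at most 4, so the width is 4 − 1 = 3 and tw(G) ≤ 3. On the other hand G contains the 4-clique {h, i, j, k}. A clique must lie in a single bag of any decomposition, so no decomposition can have width below 3. Combining the bounds, tw(G) = 3.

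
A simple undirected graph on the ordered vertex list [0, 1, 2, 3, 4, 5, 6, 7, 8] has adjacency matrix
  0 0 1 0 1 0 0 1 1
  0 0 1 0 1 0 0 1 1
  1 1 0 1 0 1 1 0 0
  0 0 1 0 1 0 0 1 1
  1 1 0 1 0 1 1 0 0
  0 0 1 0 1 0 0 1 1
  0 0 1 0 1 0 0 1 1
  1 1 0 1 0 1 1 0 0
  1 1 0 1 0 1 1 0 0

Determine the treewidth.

A width-4 tree decomposition is:
Bags: B1 = {2, 4, 5, 7, 8}  B2 = {2, 3, 4, 7, 8}  B3 = {1, 2, 4, 7, 8}  B4 = {2, 4, 6, 7, 8}  B5 = {0, 2, 4, 7, 8}
Tree: B1–B2, B2–B3, B3–B4, B4–B5
The largest bag has 5 vertices, giving width 4; this decomposition certifies tw(G) ≤ 4. For the lower bound: the 5 vertex sets {4,5}, {3,7}, {1,2}, {8}, {6} are disjoint, each induces a connected subgraph, and every pair is joined by at least one edge of G. Contracting each set to a single vertex therefore yields K_{5} as a minor, and since treewidth is minor-monotone, tw(G) ≥ tw(K_{5}) = 4. Combining the bounds, tw(G) = 4.

4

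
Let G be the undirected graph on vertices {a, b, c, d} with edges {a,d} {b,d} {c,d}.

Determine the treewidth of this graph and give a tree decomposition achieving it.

Every bag has size at most 2, so the width is 2 − 1 = 1 and tw(G) ≤ 1. Since G has at least one edge (e.g. c–d), it is not an edgeless graph, so tw(G) ≥ 1. Therefore the treewidth is 1.

Treewidth 1.
One optimal decomposition is:
Bags: B1 = {c, d}  B2 = {a, d}  B3 = {b, d}
Tree: B1–B2, B1–B3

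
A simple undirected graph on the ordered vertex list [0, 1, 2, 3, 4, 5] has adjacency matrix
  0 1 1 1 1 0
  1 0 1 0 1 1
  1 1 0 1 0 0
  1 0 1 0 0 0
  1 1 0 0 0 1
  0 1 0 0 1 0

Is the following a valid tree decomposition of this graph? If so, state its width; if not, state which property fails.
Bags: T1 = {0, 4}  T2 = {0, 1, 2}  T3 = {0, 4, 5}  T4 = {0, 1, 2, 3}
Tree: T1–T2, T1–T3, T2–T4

A tree decomposition must satisfy three properties: every vertex lies in some bag; for every edge, both endpoints lie together in some bag; and for every vertex, the bags containing it form a connected subtree. Here edge (1,4) lies in no bag, so the decomposition is invalid.

No — edge (1,4) lies in no bag.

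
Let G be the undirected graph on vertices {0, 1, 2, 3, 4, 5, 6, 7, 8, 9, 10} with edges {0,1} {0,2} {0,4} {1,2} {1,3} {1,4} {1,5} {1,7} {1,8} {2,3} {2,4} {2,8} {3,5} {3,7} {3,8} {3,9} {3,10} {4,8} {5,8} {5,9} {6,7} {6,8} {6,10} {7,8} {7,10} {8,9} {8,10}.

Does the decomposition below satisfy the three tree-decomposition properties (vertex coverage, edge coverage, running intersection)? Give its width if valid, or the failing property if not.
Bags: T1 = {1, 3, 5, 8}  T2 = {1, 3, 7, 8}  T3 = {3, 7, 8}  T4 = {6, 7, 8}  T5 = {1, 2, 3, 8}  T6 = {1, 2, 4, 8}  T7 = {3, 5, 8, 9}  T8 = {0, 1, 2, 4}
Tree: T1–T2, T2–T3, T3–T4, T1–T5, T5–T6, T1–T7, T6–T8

A tree decomposition must satisfy three properties: every vertex lies in some bag; for every edge, both endpoints lie together in some bag; and for every vertex, the bags containing it form a connected subtree. Here vertex 10 appears in no bag, so the decomposition is invalid.

No — vertex 10 appears in no bag.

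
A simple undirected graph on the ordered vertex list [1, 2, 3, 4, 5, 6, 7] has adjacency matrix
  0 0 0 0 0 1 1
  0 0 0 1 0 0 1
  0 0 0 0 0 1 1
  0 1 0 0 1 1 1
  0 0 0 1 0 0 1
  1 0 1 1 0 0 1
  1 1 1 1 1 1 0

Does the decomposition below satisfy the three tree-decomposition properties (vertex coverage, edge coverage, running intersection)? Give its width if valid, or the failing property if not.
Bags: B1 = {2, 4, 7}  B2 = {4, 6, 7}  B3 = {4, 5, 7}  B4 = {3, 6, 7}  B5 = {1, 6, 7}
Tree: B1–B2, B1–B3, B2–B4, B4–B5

Vertex coverage: the bags together contain {1, 2, 3, 4, 5, 6, 7}, the full vertex set. Edge coverage: each edge of G has both endpoints in at least one bag. Running intersection: for every vertex, the bags containing it form a connected subtree. All three properties hold, so this is a valid tree decomposition of width max|bag| − 1 = 2, and hence tw(G) ≤ 2.

Yes; width 2.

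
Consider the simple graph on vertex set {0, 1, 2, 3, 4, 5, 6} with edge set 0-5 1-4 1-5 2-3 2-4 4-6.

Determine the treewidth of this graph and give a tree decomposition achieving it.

Every bag has size at most 2, so the width is 2 − 1 = 1 and tw(G) ≤ 1. Since G has at least one edge (e.g. 2–4), it is not an edgeless graph, so tw(G) ≥ 1. Therefore the treewidth is 1.

Treewidth 1.
One optimal decomposition is:
Bags: B1 = {2, 4}  B2 = {1, 4}  B3 = {1, 5}  B4 = {2, 3}  B5 = {4, 6}  B6 = {0, 5}
Tree: B1–B2, B2–B3, B1–B4, B2–B5, B3–B6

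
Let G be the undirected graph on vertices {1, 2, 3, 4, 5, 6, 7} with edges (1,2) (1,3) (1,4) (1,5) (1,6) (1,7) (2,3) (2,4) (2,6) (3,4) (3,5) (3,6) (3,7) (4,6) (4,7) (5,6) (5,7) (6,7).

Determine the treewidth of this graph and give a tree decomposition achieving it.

Every bag has size at most 5, so the width is 5 − 1 = 4 and tw(G) ≤ 4. For the lower bound, the 5 vertices {1, 2, 3, 4, 6} are pairwise adjacent, and any tree decomposition puts a clique entirely inside one bag — forcing width ≥ 4. Therefore the treewidth is 4.

Treewidth 4.
One such decomposition:
Bags: B1 = {1, 3, 5, 6, 7}  B2 = {1, 3, 4, 6, 7}  B3 = {1, 2, 3, 4, 6}
Tree: B1–B2, B2–B3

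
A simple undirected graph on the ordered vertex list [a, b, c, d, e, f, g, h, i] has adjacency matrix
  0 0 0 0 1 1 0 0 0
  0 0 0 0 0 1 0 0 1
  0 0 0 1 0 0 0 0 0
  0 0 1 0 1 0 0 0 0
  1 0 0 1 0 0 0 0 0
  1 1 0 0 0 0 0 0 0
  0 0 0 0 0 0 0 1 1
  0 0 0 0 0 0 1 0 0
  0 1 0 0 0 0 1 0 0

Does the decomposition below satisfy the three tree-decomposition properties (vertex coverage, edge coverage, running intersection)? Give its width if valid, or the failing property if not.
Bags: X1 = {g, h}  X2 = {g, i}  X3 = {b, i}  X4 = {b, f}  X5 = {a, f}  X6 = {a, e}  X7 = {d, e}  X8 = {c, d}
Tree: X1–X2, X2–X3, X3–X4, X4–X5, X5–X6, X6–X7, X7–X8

Checking the three conditions: (i) the bags cover all of {a, b, c, d, e, f, g, h, i}; (ii) for each edge, some bag contains both endpoints; (iii) the bags containing any fixed vertex form a subtree. All hold, so the decomposition is valid with width 2 − 1 = 1.

Yes; width 1.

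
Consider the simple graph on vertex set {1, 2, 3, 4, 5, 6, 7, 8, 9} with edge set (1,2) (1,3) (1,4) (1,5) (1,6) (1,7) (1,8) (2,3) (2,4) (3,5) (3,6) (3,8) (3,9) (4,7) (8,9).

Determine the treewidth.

2

A width-2 tree decomposition is:
Bags: B1 = {1, 3, 8}  B2 = {1, 2, 3}  B3 = {1, 3, 5}  B4 = {1, 2, 4}  B5 = {1, 4, 7}  B6 = {1, 3, 6}  B7 = {3, 8, 9}
Tree: B1–B2, B2–B3, B2–B4, B4–B5, B2–B6, B1–B7
The largest bag has 3 vertices, giving width 2; this decomposition certifies tw(G) ≤ 2. For the lower bound, the 3 vertices {1, 3, 8} are pairwise adjacent, and any tree decomposition puts a clique entirely inside one bag — forcing width ≥ 2. Hence tw(G) = 2 exactly.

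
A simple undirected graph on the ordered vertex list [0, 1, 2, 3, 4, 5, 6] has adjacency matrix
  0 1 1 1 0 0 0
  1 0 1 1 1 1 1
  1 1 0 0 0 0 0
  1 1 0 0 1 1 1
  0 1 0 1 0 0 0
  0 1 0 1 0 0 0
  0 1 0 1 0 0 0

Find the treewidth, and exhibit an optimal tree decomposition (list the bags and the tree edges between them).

Treewidth 2.
One such decomposition:
Bags: B1 = {1, 3, 4}  B2 = {1, 3, 5}  B3 = {0, 1, 3}  B4 = {1, 3, 6}  B5 = {0, 1, 2}
Tree: B1–B2, B1–B3, B1–B4, B3–B5

Each bag holds 3 vertices, so the decomposition has width 2, which upper-bounds the treewidth. For the lower bound, the 3 vertices {0, 1, 2} are pairwise adjacent, and any tree decomposition puts a clique entirely inside one bag — forcing width ≥ 2. Therefore the treewidth is 2.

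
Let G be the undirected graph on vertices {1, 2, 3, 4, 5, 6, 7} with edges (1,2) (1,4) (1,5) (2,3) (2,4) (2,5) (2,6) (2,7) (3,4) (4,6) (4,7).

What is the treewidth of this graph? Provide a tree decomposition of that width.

Every bag has size at most 3, so the width is 3 − 1 = 2 and tw(G) ≤ 2. Conversely, {1, 2, 4} is a clique of size 3, and the vertices of any clique must share a bag in every tree decomposition; so some bag has ≥ 3 vertices and tw(G) ≥ 2. Therefore the treewidth is 2.

Treewidth 2.
One such decomposition:
Bags: B1 = {1, 2, 4}  B2 = {2, 4, 6}  B3 = {2, 4, 7}  B4 = {2, 3, 4}  B5 = {1, 2, 5}
Tree: B1–B2, B2–B3, B3–B4, B1–B5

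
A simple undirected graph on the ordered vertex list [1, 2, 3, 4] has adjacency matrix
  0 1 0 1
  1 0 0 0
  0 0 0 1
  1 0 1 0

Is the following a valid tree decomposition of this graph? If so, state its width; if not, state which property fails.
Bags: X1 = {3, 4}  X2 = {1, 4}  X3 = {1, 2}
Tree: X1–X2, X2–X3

Checking the three conditions: (i) the bags cover all of {1, 2, 3, 4}; (ii) for each edge, some bag contains both endpoints; (iii) the bags containing any fixed vertex form a subtree. All hold, so the decomposition is valid with width 2 − 1 = 1.

Yes; width 1.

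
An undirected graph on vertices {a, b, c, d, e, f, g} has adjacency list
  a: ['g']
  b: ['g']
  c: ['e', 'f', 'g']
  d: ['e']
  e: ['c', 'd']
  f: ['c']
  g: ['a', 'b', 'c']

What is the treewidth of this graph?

1

A width-1 tree decomposition is:
Bags: B1 = {b, g}  B2 = {c, g}  B3 = {a, g}  B4 = {c, e}  B5 = {c, f}  B6 = {d, e}
Tree: B1–B2, B2–B3, B2–B4, B4–B5, B4–B6
Each bag holds 2 vertices, so the decomposition has width 1, which upper-bounds the treewidth. Since G has at least one edge (e.g. b–g), it is not an edgeless graph, so tw(G) ≥ 1. Therefore the treewidth is 1.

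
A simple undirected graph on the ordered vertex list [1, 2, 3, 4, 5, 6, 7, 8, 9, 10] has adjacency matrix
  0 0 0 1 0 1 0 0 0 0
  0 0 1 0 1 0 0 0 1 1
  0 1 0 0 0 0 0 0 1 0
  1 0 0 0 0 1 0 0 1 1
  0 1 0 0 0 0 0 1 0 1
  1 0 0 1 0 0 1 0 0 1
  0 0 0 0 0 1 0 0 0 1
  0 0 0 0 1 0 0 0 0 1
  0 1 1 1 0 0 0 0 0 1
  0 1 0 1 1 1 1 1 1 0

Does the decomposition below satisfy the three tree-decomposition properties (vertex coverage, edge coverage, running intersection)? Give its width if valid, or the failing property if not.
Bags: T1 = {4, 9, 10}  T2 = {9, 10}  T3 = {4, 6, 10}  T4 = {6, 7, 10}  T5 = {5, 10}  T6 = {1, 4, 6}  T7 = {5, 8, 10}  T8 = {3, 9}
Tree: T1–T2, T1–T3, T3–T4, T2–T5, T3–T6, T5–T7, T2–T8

No — vertex 2 appears in no bag.

A tree decomposition must satisfy three properties: every vertex lies in some bag; for every edge, both endpoints lie together in some bag; and for every vertex, the bags containing it form a connected subtree. Here vertex 2 appears in no bag, so the decomposition is invalid.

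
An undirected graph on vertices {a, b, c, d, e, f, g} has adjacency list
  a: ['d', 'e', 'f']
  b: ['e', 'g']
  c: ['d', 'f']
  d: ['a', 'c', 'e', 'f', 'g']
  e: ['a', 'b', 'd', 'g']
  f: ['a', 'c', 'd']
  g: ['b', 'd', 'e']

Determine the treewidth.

2

A width-2 tree decomposition is:
Bags: B1 = {a, d, f}  B2 = {a, d, e}  B3 = {d, e, g}  B4 = {c, d, f}  B5 = {b, e, g}
Tree: B1–B2, B2–B3, B1–B4, B3–B5
Each bag holds 3 vertices, so the decomposition has width 2, which upper-bounds the treewidth. For the lower bound, the 3 vertices {d, e, g} are pairwise adjacent, and any tree decomposition puts a clique entirely inside one bag — forcing width ≥ 2. Combining the bounds, tw(G) = 2.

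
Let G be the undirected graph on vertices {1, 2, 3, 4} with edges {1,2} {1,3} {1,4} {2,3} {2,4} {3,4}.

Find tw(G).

A width-3 tree decomposition is:
Bags: B1 = {1, 2, 3, 4}
Tree: (single bag)
A single bag containing all 4 vertices is trivially a valid decomposition of width 3. On the other hand G contains the 4-clique {1, 2, 3, 4}. A clique must lie in a single bag of any decomposition, so no decomposition can have width below 3. Therefore the treewidth is 3.

3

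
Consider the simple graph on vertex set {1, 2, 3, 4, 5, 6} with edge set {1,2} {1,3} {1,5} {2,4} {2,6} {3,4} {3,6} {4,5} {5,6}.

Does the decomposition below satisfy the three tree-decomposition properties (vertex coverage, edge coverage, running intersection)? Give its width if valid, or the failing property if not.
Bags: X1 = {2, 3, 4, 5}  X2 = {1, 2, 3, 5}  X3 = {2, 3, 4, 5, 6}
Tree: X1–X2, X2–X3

A tree decomposition must satisfy three properties: every vertex lies in some bag; for every edge, both endpoints lie together in some bag; and for every vertex, the bags containing it form a connected subtree. Here bags containing vertex 4 are not connected in the tree, so the decomposition is invalid.

No — bags containing vertex 4 are not connected in the tree.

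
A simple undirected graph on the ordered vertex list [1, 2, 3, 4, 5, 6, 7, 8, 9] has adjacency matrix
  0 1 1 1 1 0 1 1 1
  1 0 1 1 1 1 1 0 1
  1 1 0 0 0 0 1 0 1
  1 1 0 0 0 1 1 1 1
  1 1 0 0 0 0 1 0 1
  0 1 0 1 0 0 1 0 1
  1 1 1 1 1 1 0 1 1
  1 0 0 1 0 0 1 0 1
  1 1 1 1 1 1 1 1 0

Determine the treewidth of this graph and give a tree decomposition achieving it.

Each bag holds 5 vertices, so the decomposition has width 4, which upper-bounds the treewidth. On the other hand G contains the 5-clique {1, 4, 7, 8, 9}. A clique must lie in a single bag of any decomposition, so no decomposition can have width below 4. Combining the bounds, tw(G) = 4.

Treewidth 4.
One such decomposition:
Bags: B1 = {1, 2, 4, 7, 9}  B2 = {1, 2, 5, 7, 9}  B3 = {2, 4, 6, 7, 9}  B4 = {1, 2, 3, 7, 9}  B5 = {1, 4, 7, 8, 9}
Tree: B1–B2, B1–B3, B2–B4, B1–B5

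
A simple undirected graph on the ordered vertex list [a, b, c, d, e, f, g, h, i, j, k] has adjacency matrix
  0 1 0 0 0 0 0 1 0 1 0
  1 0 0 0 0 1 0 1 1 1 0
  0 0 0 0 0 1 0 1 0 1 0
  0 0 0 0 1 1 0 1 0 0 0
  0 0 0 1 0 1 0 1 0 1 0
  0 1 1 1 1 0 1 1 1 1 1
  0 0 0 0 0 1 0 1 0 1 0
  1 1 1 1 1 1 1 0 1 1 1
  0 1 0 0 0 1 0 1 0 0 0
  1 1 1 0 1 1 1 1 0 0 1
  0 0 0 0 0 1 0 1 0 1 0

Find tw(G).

A width-3 tree decomposition is:
Bags: B1 = {b, f, h, j}  B2 = {e, f, h, j}  B3 = {c, f, h, j}  B4 = {f, h, j, k}  B5 = {b, f, h, i}  B6 = {a, b, h, j}  B7 = {f, g, h, j}  B8 = {d, e, f, h}
Tree: B1–B2, B2–B3, B1–B4, B1–B5, B1–B6, B2–B7, B2–B8
The largest bag has 4 vertices, giving width 3; this decomposition certifies tw(G) ≤ 3. Conversely, {a, b, h, j} is a clique of size 4, and the vertices of any clique must share a bag in every tree decomposition; so some bag has ≥ 4 vertices and tw(G) ≥ 3. Hence tw(G) = 3 exactly.

3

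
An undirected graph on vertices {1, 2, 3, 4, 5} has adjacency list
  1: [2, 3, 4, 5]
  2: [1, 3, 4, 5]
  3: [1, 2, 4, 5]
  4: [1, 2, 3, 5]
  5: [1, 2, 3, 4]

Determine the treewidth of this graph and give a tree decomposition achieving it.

Treewidth 4.
One optimal decomposition is:
Bags: B1 = {1, 2, 3, 4, 5}
Tree: (single bag)

With just one bag of size 5, the width is 5 − 1 = 4, so tw(G) ≤ 4. Conversely, {1, 2, 3, 4, 5} is a clique of size 5, and the vertices of any clique must share a bag in every tree decomposition; so some bag has ≥ 5 vertices and tw(G) ≥ 4. Hence tw(G) = 4 exactly.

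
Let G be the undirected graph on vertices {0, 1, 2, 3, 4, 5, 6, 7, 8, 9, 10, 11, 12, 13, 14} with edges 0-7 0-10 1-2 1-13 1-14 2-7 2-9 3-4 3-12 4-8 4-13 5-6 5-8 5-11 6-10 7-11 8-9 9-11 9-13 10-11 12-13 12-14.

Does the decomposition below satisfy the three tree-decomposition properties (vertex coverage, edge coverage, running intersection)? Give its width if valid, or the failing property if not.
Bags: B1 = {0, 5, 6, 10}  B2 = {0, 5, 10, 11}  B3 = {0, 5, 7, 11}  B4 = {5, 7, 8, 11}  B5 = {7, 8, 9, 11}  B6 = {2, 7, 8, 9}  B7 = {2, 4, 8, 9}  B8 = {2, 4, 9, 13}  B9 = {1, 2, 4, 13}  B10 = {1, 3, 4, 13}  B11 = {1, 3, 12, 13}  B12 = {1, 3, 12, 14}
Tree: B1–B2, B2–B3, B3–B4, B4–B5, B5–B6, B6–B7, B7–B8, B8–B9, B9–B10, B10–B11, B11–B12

Checking the three conditions: (i) the bags cover all of {0, 1, 2, 3, 4, 5, 6, 7, 8, 9, 10, 11, 12, 13, 14}; (ii) for each edge, some bag contains both endpoints; (iii) the bags containing any fixed vertex form a subtree. All hold, so the decomposition is valid with width 4 − 1 = 3.

Yes; width 3.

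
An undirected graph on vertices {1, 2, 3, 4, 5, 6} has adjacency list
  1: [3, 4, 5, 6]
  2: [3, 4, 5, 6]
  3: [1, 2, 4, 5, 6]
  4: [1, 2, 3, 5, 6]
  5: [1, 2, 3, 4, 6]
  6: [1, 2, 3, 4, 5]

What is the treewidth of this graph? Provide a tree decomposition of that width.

Treewidth 4.
One such decomposition:
Bags: B1 = {2, 3, 4, 5, 6}  B2 = {1, 3, 4, 5, 6}
Tree: B1–B2

Every bag has size at most 5, so the width is 5 − 1 = 4 and tw(G) ≤ 4. For the lower bound, the 5 vertices {1, 3, 4, 5, 6} are pairwise adjacent, and any tree decomposition puts a clique entirely inside one bag — forcing width ≥ 4. Therefore the treewidth is 4.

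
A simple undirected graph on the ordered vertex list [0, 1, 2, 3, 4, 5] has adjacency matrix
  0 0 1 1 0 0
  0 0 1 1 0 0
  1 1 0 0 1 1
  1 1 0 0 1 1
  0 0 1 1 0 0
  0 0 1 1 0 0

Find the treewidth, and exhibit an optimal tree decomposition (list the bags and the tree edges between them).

Treewidth 2.
Bags: B1 = {2, 3, 4}  B2 = {2, 3, 5}  B3 = {0, 2, 3}  B4 = {1, 2, 3}
Tree: B1–B2, B2–B3, B3–B4

Each bag holds 3 vertices, so the decomposition has width 2, which upper-bounds the treewidth. For the lower bound, G contains the cycle 2–4–3–5–2, so G is not a forest; only forests have treewidth ≤ 1, hence tw(G) ≥ 2. The upper and lower bounds meet at 2, so that is the treewidth.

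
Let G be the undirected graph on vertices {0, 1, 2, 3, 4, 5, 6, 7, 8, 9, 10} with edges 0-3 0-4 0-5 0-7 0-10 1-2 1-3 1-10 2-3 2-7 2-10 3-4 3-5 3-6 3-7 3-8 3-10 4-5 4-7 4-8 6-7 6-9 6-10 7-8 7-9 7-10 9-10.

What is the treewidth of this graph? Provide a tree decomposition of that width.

Treewidth 3.
One such decomposition:
Bags: B1 = {0, 3, 7, 10}  B2 = {0, 3, 4, 7}  B3 = {3, 4, 7, 8}  B4 = {2, 3, 7, 10}  B5 = {1, 2, 3, 10}  B6 = {3, 6, 7, 10}  B7 = {0, 3, 4, 5}  B8 = {6, 7, 9, 10}
Tree: B1–B2, B2–B3, B1–B4, B4–B5, B1–B6, B2–B7, B6–B8

Every bag has size at most 4, so the width is 4 − 1 = 3 and tw(G) ≤ 3. On the other hand G contains the 4-clique {6, 7, 9, 10}. A clique must lie in a single bag of any decomposition, so no decomposition can have width below 3. Combining the bounds, tw(G) = 3.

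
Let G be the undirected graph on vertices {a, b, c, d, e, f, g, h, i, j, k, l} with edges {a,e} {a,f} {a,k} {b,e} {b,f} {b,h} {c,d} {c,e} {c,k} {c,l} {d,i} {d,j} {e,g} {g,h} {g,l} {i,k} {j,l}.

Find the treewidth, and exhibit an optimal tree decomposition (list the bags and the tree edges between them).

The largest bag has 4 vertices, giving width 3; this decomposition certifies tw(G) ≤ 3. For the lower bound: the 4 vertex sets {d,i,j}, {k}, {c}, {a,e,g,l} are disjoint, each induces a connected subgraph, and every pair is joined by at least one edge of G. Contracting each set to a single vertex therefore yields K_{4} as a minor, and since treewidth is minor-monotone, tw(G) ≥ tw(K_{4}) = 3. Hence tw(G) = 3 exactly.

Treewidth 3.
One such decomposition:
Bags: B1 = {d, i, j, k}  B2 = {c, d, j, k}  B3 = {c, j, k, l}  B4 = {a, c, k, l}  B5 = {a, c, e, l}  B6 = {a, e, g, l}  B7 = {a, e, f, g}  B8 = {b, e, f, g}  B9 = {b, f, g, h}
Tree: B1–B2, B2–B3, B3–B4, B4–B5, B5–B6, B6–B7, B7–B8, B8–B9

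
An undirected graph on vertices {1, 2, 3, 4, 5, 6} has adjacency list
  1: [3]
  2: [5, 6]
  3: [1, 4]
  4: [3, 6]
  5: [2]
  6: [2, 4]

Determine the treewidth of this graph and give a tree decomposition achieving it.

Every bag has size at most 2, so the width is 2 − 1 = 1 and tw(G) ≤ 1. Any graph with an edge has treewidth ≥ 1, and G has the edge 1–3. Hence tw(G) = 1 exactly.

Treewidth 1.
Bags: B1 = {1, 3}  B2 = {3, 4}  B3 = {4, 6}  B4 = {2, 6}  B5 = {2, 5}
Tree: B1–B2, B2–B3, B3–B4, B4–B5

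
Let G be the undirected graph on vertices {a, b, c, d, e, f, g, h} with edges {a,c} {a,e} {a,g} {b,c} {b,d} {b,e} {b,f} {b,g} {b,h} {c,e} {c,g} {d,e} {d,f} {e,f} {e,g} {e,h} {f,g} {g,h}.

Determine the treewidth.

3

A width-3 tree decomposition is:
Bags: B1 = {b, e, f, g}  B2 = {b, e, g, h}  B3 = {b, c, e, g}  B4 = {a, c, e, g}  B5 = {b, d, e, f}
Tree: B1–B2, B2–B3, B3–B4, B1–B5
Each bag holds 4 vertices, so the decomposition has width 3, which upper-bounds the treewidth. Conversely, {b, d, e, f} is a clique of size 4, and the vertices of any clique must share a bag in every tree decomposition; so some bag has ≥ 4 vertices and tw(G) ≥ 3. Therefore the treewidth is 3.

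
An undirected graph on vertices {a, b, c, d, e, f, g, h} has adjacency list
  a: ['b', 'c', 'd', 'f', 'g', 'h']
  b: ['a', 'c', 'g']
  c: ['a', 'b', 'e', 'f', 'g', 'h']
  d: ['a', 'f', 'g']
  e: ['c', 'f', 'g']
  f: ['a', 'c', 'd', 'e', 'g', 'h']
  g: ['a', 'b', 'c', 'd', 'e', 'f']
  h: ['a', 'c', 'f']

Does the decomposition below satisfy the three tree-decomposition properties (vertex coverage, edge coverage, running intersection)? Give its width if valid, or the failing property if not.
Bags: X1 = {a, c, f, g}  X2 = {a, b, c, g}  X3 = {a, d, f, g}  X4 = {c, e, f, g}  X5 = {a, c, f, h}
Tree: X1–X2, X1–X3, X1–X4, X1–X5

Checking the three conditions: (i) the bags cover all of {a, b, c, d, e, f, g, h}; (ii) for each edge, some bag contains both endpoints; (iii) the bags containing any fixed vertex form a subtree. All hold, so the decomposition is valid with width 4 − 1 = 3.

Yes; width 3.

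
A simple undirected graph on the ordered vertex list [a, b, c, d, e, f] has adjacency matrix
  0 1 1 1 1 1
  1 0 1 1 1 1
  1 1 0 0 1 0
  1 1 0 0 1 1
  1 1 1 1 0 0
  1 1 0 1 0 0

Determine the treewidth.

A width-3 tree decomposition is:
Bags: B1 = {a, b, d, e}  B2 = {a, b, c, e}  B3 = {a, b, d, f}
Tree: B1–B2, B1–B3
Each bag holds 4 vertices, so the decomposition has width 3, which upper-bounds the treewidth. Conversely, {a, b, d, e} is a clique of size 4, and the vertices of any clique must share a bag in every tree decomposition; so some bag has ≥ 4 vertices and tw(G) ≥ 3. Combining the bounds, tw(G) = 3.

3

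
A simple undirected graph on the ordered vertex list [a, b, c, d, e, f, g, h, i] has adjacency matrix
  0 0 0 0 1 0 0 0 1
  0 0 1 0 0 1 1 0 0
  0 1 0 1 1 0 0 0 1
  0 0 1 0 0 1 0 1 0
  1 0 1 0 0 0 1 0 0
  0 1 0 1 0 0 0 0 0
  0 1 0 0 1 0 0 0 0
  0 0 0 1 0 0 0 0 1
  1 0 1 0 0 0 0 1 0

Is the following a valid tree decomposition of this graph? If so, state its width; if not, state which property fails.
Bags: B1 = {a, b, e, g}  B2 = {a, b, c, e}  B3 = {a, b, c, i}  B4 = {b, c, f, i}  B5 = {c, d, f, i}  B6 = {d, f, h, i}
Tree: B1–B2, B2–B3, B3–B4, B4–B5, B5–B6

Checking the three conditions: (i) the bags cover all of {a, b, c, d, e, f, g, h, i}; (ii) for each edge, some bag contains both endpoints; (iii) the bags containing any fixed vertex form a subtree. All hold, so the decomposition is valid with width 4 − 1 = 3.

Yes; width 3.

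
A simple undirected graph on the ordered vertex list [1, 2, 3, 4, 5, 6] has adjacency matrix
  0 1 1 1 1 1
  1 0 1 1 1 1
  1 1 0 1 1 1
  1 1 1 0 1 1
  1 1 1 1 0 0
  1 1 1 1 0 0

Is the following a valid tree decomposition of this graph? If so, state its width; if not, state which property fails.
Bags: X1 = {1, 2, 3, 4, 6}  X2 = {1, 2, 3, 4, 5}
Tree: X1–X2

Yes; width 4.

Every vertex of G appears in some bag (union = {1, 2, 3, 4, 5, 6}); every edge is covered by a bag; and for each vertex v the set of bags containing v is connected in the bag tree. The decomposition is therefore valid. The largest bag has 5 vertices, so the width is 4.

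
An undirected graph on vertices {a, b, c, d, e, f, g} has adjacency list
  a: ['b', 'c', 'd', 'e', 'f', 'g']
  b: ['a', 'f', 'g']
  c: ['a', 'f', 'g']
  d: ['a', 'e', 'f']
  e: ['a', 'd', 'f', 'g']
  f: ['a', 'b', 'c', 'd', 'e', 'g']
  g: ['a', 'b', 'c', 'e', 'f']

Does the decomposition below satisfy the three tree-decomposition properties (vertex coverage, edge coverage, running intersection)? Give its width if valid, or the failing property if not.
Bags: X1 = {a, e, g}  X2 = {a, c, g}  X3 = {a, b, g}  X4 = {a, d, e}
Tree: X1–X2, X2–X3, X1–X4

No — vertex f appears in no bag.

A tree decomposition must satisfy three properties: every vertex lies in some bag; for every edge, both endpoints lie together in some bag; and for every vertex, the bags containing it form a connected subtree. Here vertex f appears in no bag, so the decomposition is invalid.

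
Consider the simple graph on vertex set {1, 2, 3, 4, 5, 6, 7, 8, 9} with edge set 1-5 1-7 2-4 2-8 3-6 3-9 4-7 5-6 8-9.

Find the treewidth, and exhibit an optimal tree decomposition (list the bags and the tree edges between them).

Treewidth 2.
One such decomposition:
Bags: B1 = {3, 6, 9}  B2 = {5, 6, 9}  B3 = {1, 5, 9}  B4 = {1, 7, 9}  B5 = {4, 7, 9}  B6 = {2, 4, 9}  B7 = {2, 8, 9}
Tree: B1–B2, B2–B3, B3–B4, B4–B5, B5–B6, B6–B7

Each bag holds 3 vertices, so the decomposition has width 2, which upper-bounds the treewidth. Since 9–3–6–5–1–7–4–2–8–9 is a cycle in G, G is not acyclic. Forests are exactly the graphs of treewidth ≤ 1, so tw(G) ≥ 2. Hence tw(G) = 2 exactly.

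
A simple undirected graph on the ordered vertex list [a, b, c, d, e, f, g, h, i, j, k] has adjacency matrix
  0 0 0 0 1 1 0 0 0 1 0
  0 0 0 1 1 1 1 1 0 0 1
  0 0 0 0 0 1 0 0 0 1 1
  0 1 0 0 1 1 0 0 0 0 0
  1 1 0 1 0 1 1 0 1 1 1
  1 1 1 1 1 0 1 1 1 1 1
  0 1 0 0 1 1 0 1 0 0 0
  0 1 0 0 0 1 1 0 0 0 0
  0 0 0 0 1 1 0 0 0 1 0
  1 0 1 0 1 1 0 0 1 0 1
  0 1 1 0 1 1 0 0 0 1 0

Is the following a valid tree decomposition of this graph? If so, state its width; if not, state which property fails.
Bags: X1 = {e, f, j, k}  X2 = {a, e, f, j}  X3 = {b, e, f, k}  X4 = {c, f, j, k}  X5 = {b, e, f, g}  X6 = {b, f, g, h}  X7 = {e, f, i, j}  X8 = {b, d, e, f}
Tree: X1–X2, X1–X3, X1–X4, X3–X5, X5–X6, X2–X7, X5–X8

Every vertex of G appears in some bag (union = {a, b, c, d, e, f, g, h, i, j, k}); every edge is covered by a bag; and for each vertex v the set of bags containing v is connected in the bag tree. The decomposition is therefore valid. The largest bag has 4 vertices, so the width is 3.

Yes; width 3.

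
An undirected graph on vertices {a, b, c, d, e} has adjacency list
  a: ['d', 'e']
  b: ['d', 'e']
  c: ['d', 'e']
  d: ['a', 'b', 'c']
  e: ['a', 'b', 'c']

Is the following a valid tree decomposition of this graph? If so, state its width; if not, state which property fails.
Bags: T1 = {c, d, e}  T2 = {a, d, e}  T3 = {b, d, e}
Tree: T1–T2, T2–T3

Yes; width 2.

Every vertex of G appears in some bag (union = {a, b, c, d, e}); every edge is covered by a bag; and for each vertex v the set of bags containing v is connected in the bag tree. The decomposition is therefore valid. The largest bag has 3 vertices, so the width is 2.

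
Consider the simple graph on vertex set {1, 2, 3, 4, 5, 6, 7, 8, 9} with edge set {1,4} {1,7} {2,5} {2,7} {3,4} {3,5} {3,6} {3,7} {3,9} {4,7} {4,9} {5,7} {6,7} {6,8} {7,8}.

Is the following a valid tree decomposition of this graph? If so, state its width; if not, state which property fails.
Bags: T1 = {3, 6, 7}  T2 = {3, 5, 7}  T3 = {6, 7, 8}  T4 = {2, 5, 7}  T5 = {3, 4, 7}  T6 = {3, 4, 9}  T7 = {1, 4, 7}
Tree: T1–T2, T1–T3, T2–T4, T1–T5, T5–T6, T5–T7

Yes; width 2.

Every vertex of G appears in some bag (union = {1, 2, 3, 4, 5, 6, 7, 8, 9}); every edge is covered by a bag; and for each vertex v the set of bags containing v is connected in the bag tree. The decomposition is therefore valid. The largest bag has 3 vertices, so the width is 2.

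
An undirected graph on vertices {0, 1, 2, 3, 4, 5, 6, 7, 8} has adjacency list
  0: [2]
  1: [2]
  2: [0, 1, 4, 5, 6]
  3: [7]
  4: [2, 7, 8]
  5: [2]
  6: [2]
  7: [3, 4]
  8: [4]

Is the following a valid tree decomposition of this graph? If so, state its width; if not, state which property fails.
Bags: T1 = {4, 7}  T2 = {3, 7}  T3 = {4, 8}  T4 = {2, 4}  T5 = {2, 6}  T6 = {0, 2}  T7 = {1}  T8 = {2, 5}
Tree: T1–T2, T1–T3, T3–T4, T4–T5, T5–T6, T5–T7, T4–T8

A tree decomposition must satisfy three properties: every vertex lies in some bag; for every edge, both endpoints lie together in some bag; and for every vertex, the bags containing it form a connected subtree. Here edge (2,1) lies in no bag, so the decomposition is invalid.

No — edge (2,1) lies in no bag.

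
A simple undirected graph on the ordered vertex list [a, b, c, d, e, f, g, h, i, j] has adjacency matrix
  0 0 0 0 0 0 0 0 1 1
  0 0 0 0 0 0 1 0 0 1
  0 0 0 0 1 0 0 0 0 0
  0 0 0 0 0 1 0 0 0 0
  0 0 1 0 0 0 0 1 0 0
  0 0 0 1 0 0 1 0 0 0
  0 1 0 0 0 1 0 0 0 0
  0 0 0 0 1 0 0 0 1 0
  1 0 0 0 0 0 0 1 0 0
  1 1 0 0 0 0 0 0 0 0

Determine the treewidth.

A width-1 tree decomposition is:
Bags: B1 = {d, f}  B2 = {f, g}  B3 = {b, g}  B4 = {b, j}  B5 = {a, j}  B6 = {a, i}  B7 = {h, i}  B8 = {e, h}  B9 = {c, e}
Tree: B1–B2, B2–B3, B3–B4, B4–B5, B5–B6, B6–B7, B7–B8, B8–B9
Every bag has size at most 2, so the width is 2 − 1 = 1 and tw(G) ≤ 1. Any graph with an edge has treewidth ≥ 1, and G has the edge d–f. Therefore the treewidth is 1.

1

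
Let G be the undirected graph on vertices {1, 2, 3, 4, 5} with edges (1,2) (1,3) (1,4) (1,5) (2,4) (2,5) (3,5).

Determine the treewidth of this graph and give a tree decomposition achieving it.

Every bag has size at most 3, so the width is 3 − 1 = 2 and tw(G) ≤ 2. For the lower bound, the 3 vertices {1, 2, 4} are pairwise adjacent, and any tree decomposition puts a clique entirely inside one bag — forcing width ≥ 2. Hence tw(G) = 2 exactly.

Treewidth 2.
Bags: B1 = {1, 3, 5}  B2 = {1, 2, 5}  B3 = {1, 2, 4}
Tree: B1–B2, B2–B3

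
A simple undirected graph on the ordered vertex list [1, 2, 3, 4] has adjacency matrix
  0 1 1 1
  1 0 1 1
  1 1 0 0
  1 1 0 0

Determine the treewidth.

2

A width-2 tree decomposition is:
Bags: B1 = {1, 2, 4}  B2 = {1, 2, 3}
Tree: B1–B2
Each bag holds 3 vertices, so the decomposition has width 2, which upper-bounds the treewidth. On the other hand G contains the 3-clique {1, 2, 3}. A clique must lie in a single bag of any decomposition, so no decomposition can have width below 2. Therefore the treewidth is 2.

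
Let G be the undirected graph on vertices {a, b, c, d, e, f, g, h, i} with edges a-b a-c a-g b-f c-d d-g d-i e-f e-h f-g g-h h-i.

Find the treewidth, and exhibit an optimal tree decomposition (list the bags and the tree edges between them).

Every bag has size at most 4, so the width is 4 − 1 = 3 and tw(G) ≤ 3. For the lower bound: the 4 vertex sets {c,d,i}, {a}, {g}, {b,e,f,h} are disjoint, each induces a connected subgraph, and every pair is joined by at least one edge of G. Contracting each set to a single vertex therefore yields K_{4} as a minor, and since treewidth is minor-monotone, tw(G) ≥ tw(K_{4}) = 3. The upper and lower bounds meet at 3, so that is the treewidth.

Treewidth 3.
Bags: B1 = {a, c, d, i}  B2 = {a, d, g, i}  B3 = {a, g, h, i}  B4 = {a, b, g, h}  B5 = {b, f, g, h}  B6 = {b, e, f, h}
Tree: B1–B2, B2–B3, B3–B4, B4–B5, B5–B6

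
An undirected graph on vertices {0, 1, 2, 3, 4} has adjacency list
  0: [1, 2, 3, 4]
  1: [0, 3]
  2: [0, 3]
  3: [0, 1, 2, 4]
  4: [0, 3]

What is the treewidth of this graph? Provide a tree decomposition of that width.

Treewidth 2.
One optimal decomposition is:
Bags: B1 = {0, 3, 4}  B2 = {0, 1, 3}  B3 = {0, 2, 3}
Tree: B1–B2, B2–B3

Every bag has size at most 3, so the width is 3 − 1 = 2 and tw(G) ≤ 2. Conversely, {0, 1, 3} is a clique of size 3, and the vertices of any clique must share a bag in every tree decomposition; so some bag has ≥ 3 vertices and tw(G) ≥ 2. Therefore the treewidth is 2.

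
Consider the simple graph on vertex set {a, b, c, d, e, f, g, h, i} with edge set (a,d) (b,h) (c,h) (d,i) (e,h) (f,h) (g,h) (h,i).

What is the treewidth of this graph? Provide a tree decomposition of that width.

The largest bag has 2 vertices, giving width 1; this decomposition certifies tw(G) ≤ 1. Any graph with an edge has treewidth ≥ 1, and G has the edge a–d. Therefore the treewidth is 1.

Treewidth 1.
Bags: B1 = {a, d}  B2 = {d, i}  B3 = {h, i}  B4 = {e, h}  B5 = {g, h}  B6 = {b, h}  B7 = {c, h}  B8 = {f, h}
Tree: B1–B2, B2–B3, B3–B4, B4–B5, B4–B6, B6–B7, B7–B8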